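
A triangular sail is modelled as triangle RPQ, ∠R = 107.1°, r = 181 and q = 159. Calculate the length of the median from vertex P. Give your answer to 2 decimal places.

168.39

Law of sines: sin Q = q·sin R/r ≈ 0.83962.
Since r ≥ q, only the acute value applies: ∠Q ≈ 57.10°.
Then ∠P = 180° − ∠R − ∠Q ≈ 15.80°.
Law of sines gives p = r·sin P/sin R ≈ 51.562.
Median from P: ½√(2·q² + 2·r² − p²) ≈ 168.39.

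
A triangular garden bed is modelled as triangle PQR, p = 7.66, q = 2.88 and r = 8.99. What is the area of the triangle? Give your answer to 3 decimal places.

10.473

Semiperimeter s = (7.66 + 2.88 + 8.99)/2 = 9.765.
Heron's formula: area = √(9.765·2.105·6.885·0.775) ≈ 10.473.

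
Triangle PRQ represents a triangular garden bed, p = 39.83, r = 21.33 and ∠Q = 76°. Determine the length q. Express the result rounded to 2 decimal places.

By the law of cosines, q² = p² + r² − 2·p·r·cos Q = 1630.3, so q ≈ 40.377.

40.38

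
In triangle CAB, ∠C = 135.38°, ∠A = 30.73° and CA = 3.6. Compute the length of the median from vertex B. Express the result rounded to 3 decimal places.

m_B ≈ 9.033

The third angle is ∠B = 180° − ∠C − ∠A = 13.89°.
Law of sines: AB = CA·sin C/sin B ≈ 10.533.
Law of sines: BC = CA·sin A/sin B ≈ 7.663.
Median from B: ½√(2·AB² + 2·BC² − CA²) ≈ 9.0331.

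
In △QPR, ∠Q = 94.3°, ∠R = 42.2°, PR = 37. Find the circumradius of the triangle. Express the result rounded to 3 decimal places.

The third angle is ∠P = 180° − ∠R − ∠Q = 43.50°.
Law of sines: RQ = PR·sin P/sin Q ≈ 25.541.
Law of sines: QP = PR·sin R/sin Q ≈ 24.924.
Circumradius = PR/(2 sin Q) ≈ 18.552.

18.552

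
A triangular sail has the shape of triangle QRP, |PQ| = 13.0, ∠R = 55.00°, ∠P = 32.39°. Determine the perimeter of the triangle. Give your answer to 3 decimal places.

perimeter ≈ 37.355

The third angle is ∠Q = 180° − ∠R − ∠P = 92.61°.
Law of sines: |RP| = |PQ|·sin Q/sin R ≈ 15.854.
Law of sines: |QR| = |PQ|·sin P/sin R ≈ 8.5013.
Semiperimeter s = (15.854+13+8.5013)/2 = 18.677.
Perimeter = 15.854 + 13 + 8.5013 = 37.355.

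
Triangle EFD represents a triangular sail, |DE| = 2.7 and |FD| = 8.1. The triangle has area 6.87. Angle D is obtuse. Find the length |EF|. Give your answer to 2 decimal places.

10.34

From area = ½·|FD|·|DE|·sin D, we get sin D = 2·area/(|FD|·|DE|) ≈ 0.62826.
Taking the obtuse solution, ∠D ≈ 141.08°.
Law of cosines then gives |EF| ≈ 10.341.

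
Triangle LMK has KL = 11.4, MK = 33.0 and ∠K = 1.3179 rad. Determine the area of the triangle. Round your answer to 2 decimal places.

area ≈ 182.12

Area = ½·MK·KL·sin K ≈ 182.12.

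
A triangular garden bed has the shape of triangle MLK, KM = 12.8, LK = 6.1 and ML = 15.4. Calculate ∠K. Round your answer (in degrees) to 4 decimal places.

103.3699

By the law of cosines, cos K = (LK² + KM² − ML²) / (2·LK·KM) ≈ -0.23124, so ∠K ≈ 103.37°.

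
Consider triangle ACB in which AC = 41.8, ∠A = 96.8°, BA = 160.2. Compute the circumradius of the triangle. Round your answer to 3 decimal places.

By the law of cosines, CB² = BA² + AC² − 2·BA·AC·cos A = 28997, so CB ≈ 170.29.
Area = ½·BA·AC·sin A ≈ 3324.6.
Circumradius = CB/(2 sin A) ≈ 85.746.

R ≈ 85.746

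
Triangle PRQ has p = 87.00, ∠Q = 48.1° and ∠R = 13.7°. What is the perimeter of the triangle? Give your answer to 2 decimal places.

The third angle is ∠P = 180° − ∠R − ∠Q = 118.20°.
Law of sines: r = p·sin R/sin P ≈ 23.38.
Law of sines: q = p·sin Q/sin P ≈ 73.477.
Semiperimeter s = (87+23.38+73.477)/2 = 91.928.
Perimeter = 87 + 23.38 + 73.477 = 183.86.

183.86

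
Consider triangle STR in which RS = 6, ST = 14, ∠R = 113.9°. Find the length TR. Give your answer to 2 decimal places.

10.45

Law of sines: sin T = RS·sin R/ST ≈ 0.39182.
Since ST ≥ RS, only the acute value applies: ∠T ≈ 23.07°.
Then ∠S = 180° − ∠R − ∠T ≈ 43.03°.
Law of sines gives TR = ST·sin S/sin R ≈ 10.45.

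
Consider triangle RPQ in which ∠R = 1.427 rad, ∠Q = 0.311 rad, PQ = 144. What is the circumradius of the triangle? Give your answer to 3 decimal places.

72.751

The third angle is ∠P = π − ∠Q − ∠R = 1.404 rad.
Law of sines: QR = PQ·sin P/sin R ≈ 143.47.
Law of sines: RP = PQ·sin Q/sin R ≈ 44.525.
Circumradius = PQ/(2 sin R) ≈ 72.751.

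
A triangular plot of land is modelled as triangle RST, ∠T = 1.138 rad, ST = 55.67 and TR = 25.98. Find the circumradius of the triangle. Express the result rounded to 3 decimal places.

By the law of cosines, RS² = ST² + TR² − 2·ST·TR·cos T = 2560.9, so RS ≈ 50.605.
Area = ½·ST·TR·sin T ≈ 656.48.
Circumradius = RS/(2 sin T) ≈ 27.873.

27.873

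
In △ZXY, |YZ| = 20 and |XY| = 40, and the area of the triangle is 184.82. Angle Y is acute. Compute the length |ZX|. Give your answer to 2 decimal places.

24.10

From area = ½·|XY|·|YZ|·sin Y, we get sin Y = 2·area/(|XY|·|YZ|) ≈ 0.46205.
Taking the acute solution, ∠Y ≈ 27.52°.
Law of cosines then gives |ZX| ≈ 24.105.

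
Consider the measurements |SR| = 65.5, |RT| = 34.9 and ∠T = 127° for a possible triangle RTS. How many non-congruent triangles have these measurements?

1

|RT|·sin T = 34.9·sin(127°) ≈ 27.87.
Since ∠T is not acute, a triangle exists only if |SR| > |RT|; here |SR| > |RT|, so there is exactly one triangle.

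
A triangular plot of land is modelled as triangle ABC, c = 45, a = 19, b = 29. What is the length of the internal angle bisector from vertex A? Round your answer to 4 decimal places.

34.9137

By the law of cosines, cos A = (b² + c² − a²) / (2·b·c) ≈ 0.95977, so ∠A ≈ 16.31°.
The bisector from A has length 2·b·c·cos(∠A/2)/(b+c) ≈ 34.914.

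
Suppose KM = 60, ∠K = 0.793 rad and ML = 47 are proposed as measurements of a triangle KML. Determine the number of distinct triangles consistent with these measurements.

2

KM·sin K = 60·sin(0.793 rad) ≈ 42.75.
Since KM sin K < ML < KM (42.75 < 47 < 60), two triangles exist.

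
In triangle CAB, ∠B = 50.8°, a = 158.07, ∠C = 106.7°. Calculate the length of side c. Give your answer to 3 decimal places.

395.635

The third angle is ∠A = 180° − ∠B − ∠C = 22.50°.
Law of sines: c = a·sin C/sin A ≈ 395.64.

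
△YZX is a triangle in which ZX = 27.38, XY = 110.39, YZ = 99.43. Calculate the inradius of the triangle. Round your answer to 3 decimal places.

Semiperimeter s = (27.38 + 110.39 + 99.43)/2 = 118.6.
Heron's formula: area = √(118.6·91.22·8.21·19.17) ≈ 1304.9.
Inradius = area/s = 1304.9/118.6 ≈ 11.002.

11.002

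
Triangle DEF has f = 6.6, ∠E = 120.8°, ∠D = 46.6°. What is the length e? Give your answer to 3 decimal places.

25.988

The third angle is ∠F = 180° − ∠D − ∠E = 12.60°.
Law of sines: e = f·sin E/sin F ≈ 25.988.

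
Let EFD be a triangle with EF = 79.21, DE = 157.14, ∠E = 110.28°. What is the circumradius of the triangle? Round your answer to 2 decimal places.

106.07

By the law of cosines, FD² = DE² + EF² − 2·DE·EF·cos E = 39596, so FD ≈ 198.99.
Area = ½·DE·EF·sin E ≈ 5837.7.
Circumradius = FD/(2 sin E) ≈ 106.07.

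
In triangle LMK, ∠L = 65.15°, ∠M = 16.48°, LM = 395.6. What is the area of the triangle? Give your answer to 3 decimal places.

area ≈ 20359.493

The third angle is ∠K = 180° − ∠L − ∠M = 98.37°.
Law of sines: MK = LM·sin L/sin K ≈ 362.84.
Law of sines: KL = LM·sin M/sin K ≈ 113.43.
Area = ½·LM·MK·sin M ≈ 20359.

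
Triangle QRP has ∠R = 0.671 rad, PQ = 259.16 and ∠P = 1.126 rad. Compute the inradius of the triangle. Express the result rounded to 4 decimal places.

91.2302

The third angle is ∠Q = π − ∠R − ∠P = 1.345 rad.
Law of sines: RP = PQ·sin Q/sin R ≈ 406.19.
Law of sines: QR = PQ·sin P/sin R ≈ 376.25.
Area = ½·PQ·RP·sin P ≈ 47513.
Semiperimeter s = (406.19+259.16+376.25)/2 = 520.8.
Inradius = area/s = 47513/520.8 ≈ 91.23.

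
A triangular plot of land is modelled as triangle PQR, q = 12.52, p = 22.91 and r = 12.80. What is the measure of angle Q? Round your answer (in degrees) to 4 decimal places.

∠Q ≈ 24.9046°

By the law of cosines, cos Q = (r² + p² − q²) / (2·r·p) ≈ 0.90701, so ∠Q ≈ 24.90°.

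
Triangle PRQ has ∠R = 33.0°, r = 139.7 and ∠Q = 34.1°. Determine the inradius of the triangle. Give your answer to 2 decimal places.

The third angle is ∠P = 180° − ∠R − ∠Q = 112.90°.
Law of sines: p = r·sin P/sin R ≈ 236.28.
Law of sines: q = r·sin Q/sin R ≈ 143.8.
Area = ½·r·p·sin Q ≈ 9253.
Semiperimeter s = (236.28+139.7+143.8)/2 = 259.89.
Inradius = area/s = 9253/259.89 ≈ 35.603.

35.60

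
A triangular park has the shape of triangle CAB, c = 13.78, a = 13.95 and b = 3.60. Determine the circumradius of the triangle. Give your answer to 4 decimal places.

6.9992

By the law of cosines, cos C = (a² + b² − c²) / (2·a·b) ≈ 0.17597, so ∠C ≈ 79.87°.
Circumradius = c/(2 sin C) ≈ 6.9992.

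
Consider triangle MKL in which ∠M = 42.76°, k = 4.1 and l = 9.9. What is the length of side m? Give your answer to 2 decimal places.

7.43

By the law of cosines, m² = k² + l² − 2·k·l·cos M = 55.217, so m ≈ 7.4308.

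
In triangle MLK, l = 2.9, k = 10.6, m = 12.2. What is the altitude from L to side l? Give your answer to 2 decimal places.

9.43

Semiperimeter s = (12.2 + 2.9 + 10.6)/2 = 12.85.
Heron's formula: area = √(12.85·0.65·9.95·2.25) ≈ 13.674.
The altitude from L has length 2·area/l ≈ 9.4307.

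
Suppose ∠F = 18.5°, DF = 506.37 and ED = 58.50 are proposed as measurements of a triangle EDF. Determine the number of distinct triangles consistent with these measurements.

DF·sin F = 506.37·sin(18.5°) ≈ 160.7.
Since ED = 58.50 < 160.7 = DF sin F, no triangle exists.

0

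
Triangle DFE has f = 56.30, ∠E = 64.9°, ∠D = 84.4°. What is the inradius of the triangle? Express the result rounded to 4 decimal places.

The third angle is ∠F = 180° − ∠E − ∠D = 30.70°.
Law of sines: d = f·sin D/sin F ≈ 109.75.
Law of sines: e = f·sin E/sin F ≈ 99.861.
Area = ½·f·d·sin E ≈ 2797.7.
Semiperimeter s = (109.75+56.3+99.861)/2 = 132.95.
Inradius = area/s = 2797.7/132.95 ≈ 21.042.

r ≈ 21.0423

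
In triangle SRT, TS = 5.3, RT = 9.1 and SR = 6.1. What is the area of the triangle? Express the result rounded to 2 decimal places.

Semiperimeter s = (9.1 + 5.3 + 6.1)/2 = 10.25.
Heron's formula: area = √(10.25·1.15·4.95·4.15) ≈ 15.561.

15.56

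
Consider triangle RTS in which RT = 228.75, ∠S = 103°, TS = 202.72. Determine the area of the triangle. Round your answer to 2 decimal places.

Law of sines: sin R = TS·sin S/RT ≈ 0.86349.
Since RT ≥ TS, only the acute value applies: ∠R ≈ 59.71°.
Then ∠T = 180° − ∠S − ∠R ≈ 17.29°.
Law of sines gives SR = RT·sin T/sin S ≈ 69.77.
Area = ½·RT·TS·sin T ≈ 6890.6.

6890.63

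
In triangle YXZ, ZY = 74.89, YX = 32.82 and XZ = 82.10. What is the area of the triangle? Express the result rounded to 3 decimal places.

1228.869

Semiperimeter s = (82.1 + 74.89 + 32.82)/2 = 94.905.
Heron's formula: area = √(94.905·12.805·20.015·62.085) ≈ 1228.9.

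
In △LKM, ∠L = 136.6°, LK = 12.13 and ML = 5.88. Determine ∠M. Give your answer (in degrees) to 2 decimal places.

29.56

By the law of cosines, KM² = ML² + LK² − 2·ML·LK·cos L = 285.36, so KM ≈ 16.892.
Law of cosines again: cos M = (KM² + ML² − LK²)/(2·KM·ML) ≈ 0.86982, so ∠M ≈ 29.56°.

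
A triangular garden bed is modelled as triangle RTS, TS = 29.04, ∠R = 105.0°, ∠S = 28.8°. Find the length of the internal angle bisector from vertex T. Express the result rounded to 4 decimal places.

17.7780

The third angle is ∠T = 180° − ∠S − ∠R = 46.20°.
Law of sines: SR = TS·sin T/sin R ≈ 21.699.
Law of sines: RT = TS·sin S/sin R ≈ 14.484.
The bisector from T has length 2·RT·TS·cos(∠T/2)/(RT+TS) ≈ 17.778.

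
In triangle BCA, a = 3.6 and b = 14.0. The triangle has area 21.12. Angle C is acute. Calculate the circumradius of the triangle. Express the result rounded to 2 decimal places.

From area = ½·a·b·sin C, we get sin C = 2·area/(a·b) ≈ 0.83810.
Taking the acute solution, ∠C ≈ 0.994 rad.
Law of cosines then gives c ≈ 12.409.
Circumradius = c/(2 sin C) ≈ 7.4028.

R ≈ 7.40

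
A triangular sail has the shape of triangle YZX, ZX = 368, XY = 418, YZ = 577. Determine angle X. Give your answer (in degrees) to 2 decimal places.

∠X ≈ 94.25°

By the law of cosines, cos X = (ZX² + XY² − YZ²) / (2·ZX·XY) ≈ -0.07405, so ∠X ≈ 94.25°.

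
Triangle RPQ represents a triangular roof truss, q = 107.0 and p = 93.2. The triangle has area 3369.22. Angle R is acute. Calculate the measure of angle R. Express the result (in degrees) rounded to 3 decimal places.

From area = ½·p·q·sin R, we get sin R = 2·area/(p·q) ≈ 0.67571.
Taking the acute solution, ∠R ≈ 42.51°.

42.509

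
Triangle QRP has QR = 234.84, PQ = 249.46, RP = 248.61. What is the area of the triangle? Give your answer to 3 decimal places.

Semiperimeter s = (248.61 + 249.46 + 234.84)/2 = 366.46.
Heron's formula: area = √(366.46·117.85·117·131.62) ≈ 25787.

area ≈ 25787.085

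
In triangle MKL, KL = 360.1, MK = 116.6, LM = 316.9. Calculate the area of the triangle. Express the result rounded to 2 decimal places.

Semiperimeter s = (360.1 + 316.9 + 116.6)/2 = 396.8.
Heron's formula: area = √(396.8·36.7·79.9·280.2) ≈ 18056.

area ≈ 18056.20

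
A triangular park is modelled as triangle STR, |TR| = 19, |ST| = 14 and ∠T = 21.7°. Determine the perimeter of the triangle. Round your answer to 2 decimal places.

perimeter ≈ 40.92

By the law of cosines, |RS|² = |ST|² + |TR|² − 2·|ST|·|TR|·cos T = 62.701, so |RS| ≈ 7.9184.
Semiperimeter s = (19+7.9184+14)/2 = 20.459.
Perimeter = 19 + 7.9184 + 14 = 40.918.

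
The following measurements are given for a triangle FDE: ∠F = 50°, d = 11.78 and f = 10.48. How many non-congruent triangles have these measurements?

2

d·sin F = 11.78·sin(50°) ≈ 9.024.
Since d sin F < f < d (9.024 < 10.48 < 11.78), two triangles exist.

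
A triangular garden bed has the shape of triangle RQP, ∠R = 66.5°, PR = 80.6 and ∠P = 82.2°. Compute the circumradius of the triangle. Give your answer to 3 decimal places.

The third angle is ∠Q = 180° − ∠P − ∠R = 31.30°.
Law of sines: QP = PR·sin R/sin Q ≈ 142.28.
Law of sines: RQ = PR·sin P/sin Q ≈ 153.71.
Circumradius = PR/(2 sin Q) ≈ 77.572.

77.572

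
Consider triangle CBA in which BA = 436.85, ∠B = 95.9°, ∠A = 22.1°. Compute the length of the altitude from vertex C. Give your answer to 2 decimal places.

The third angle is ∠C = 180° − ∠B − ∠A = 62.00°.
Law of sines: AC = BA·sin B/sin C ≈ 492.14.
Law of sines: CB = BA·sin A/sin C ≈ 186.14.
Area = ½·BA·AC·sin A ≈ 40443.
The altitude from C has length 2·area/BA ≈ 185.16.

h_C ≈ 185.16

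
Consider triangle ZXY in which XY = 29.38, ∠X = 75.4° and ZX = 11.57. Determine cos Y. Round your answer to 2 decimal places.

cos Y ≈ 0.92

By the law of cosines, YZ² = ZX² + XY² − 2·ZX·XY·cos X = 825.68, so YZ ≈ 28.735.
Law of cosines again: cos Y = (XY² + YZ² − ZX²)/(2·XY·YZ) ≈ 0.92096, so ∠Y ≈ 22.93°.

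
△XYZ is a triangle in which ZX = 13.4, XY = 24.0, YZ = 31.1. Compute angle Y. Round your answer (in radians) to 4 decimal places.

0.4190

By the law of cosines, cos Y = (XY² + YZ² − ZX²) / (2·XY·YZ) ≈ 0.91348, so ∠Y ≈ 0.419 rad.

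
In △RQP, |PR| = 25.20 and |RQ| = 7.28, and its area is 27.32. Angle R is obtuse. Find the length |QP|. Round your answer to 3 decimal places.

32.223

From area = ½·|PR|·|RQ|·sin R, we get sin R = 2·area/(|PR|·|RQ|) ≈ 0.29784.
Taking the obtuse solution, ∠R ≈ 162.67°.
Law of cosines then gives |QP| ≈ 32.223.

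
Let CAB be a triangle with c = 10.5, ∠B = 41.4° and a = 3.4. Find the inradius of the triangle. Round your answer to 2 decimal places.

By the law of cosines, b² = c² + a² − 2·c·a·cos B = 68.252, so b ≈ 8.2615.
Area = ½·c·a·sin B ≈ 11.804.
Semiperimeter s = (10.5+3.4+8.2615)/2 = 11.081.
Inradius = area/s = 11.804/11.081 ≈ 1.0653.

r ≈ 1.07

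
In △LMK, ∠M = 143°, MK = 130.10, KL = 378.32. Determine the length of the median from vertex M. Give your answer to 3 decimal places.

Law of sines: sin L = MK·sin M/KL ≈ 0.20696.
Since KL ≥ MK, only the acute value applies: ∠L ≈ 11.94°.
Then ∠K = 180° − ∠M − ∠L ≈ 25.06°.
Law of sines gives LM = KL·sin K/sin M ≈ 266.23.
Median from M: ½√(2·LM² + 2·MK² − KL²) ≈ 90.11.

90.110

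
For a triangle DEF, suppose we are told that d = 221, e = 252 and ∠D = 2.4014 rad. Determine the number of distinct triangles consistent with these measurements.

e·sin D = 252·sin(2.4014 rad) ≈ 170.
Since ∠D is not acute, a triangle exists only if d > e; here d ≤ e, so there is no triangle.

0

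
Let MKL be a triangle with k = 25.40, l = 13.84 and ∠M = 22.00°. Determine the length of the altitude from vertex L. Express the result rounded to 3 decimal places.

By the law of cosines, m² = k² + l² − 2·k·l·cos M = 184.83, so m ≈ 13.595.
Area = ½·k·l·sin M ≈ 65.844.
The altitude from L has length 2·area/l ≈ 9.515.

9.515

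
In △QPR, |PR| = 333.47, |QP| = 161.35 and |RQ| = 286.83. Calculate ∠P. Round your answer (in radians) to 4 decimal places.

∠P ≈ 1.0347 rad

By the law of cosines, cos P = (|QP|² + |PR|² − |RQ|²) / (2·|QP|·|PR|) ≈ 0.51077, so ∠P ≈ 1.035 rad.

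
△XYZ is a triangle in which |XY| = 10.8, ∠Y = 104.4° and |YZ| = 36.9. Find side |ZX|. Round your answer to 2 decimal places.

By the law of cosines, |ZX|² = |XY|² + |YZ|² − 2·|XY|·|YZ|·cos Y = 1676.5, so |ZX| ≈ 40.945.

40.94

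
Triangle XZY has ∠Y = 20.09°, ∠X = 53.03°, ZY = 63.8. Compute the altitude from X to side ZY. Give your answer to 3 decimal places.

The third angle is ∠Z = 180° − ∠Y − ∠X = 106.88°.
Law of sines: YX = ZY·sin Z/sin X ≈ 76.414.
Law of sines: XZ = ZY·sin Y/sin X ≈ 27.43.
Area = ½·ZY·YX·sin Y ≈ 837.31.
The altitude from X has length 2·area/ZY ≈ 26.248.

26.248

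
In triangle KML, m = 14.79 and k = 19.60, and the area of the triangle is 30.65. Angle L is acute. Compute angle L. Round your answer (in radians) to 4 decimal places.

From area = ½·k·m·sin L, we get sin L = 2·area/(k·m) ≈ 0.21146.
Taking the acute solution, ∠L ≈ 0.213 rad.

∠L ≈ 0.2131 rad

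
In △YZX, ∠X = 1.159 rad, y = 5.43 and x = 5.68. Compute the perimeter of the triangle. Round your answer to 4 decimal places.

16.0222

Law of sines: sin Y = y·sin X/x ≈ 0.87607.
Since x ≥ y, only the acute value applies: ∠Y ≈ 1.068 rad.
Then ∠Z = π − ∠X − ∠Y ≈ 0.915 rad.
Law of sines gives z = x·sin Z/sin X ≈ 4.9122.
Semiperimeter s = (5.43+4.9122+5.68)/2 = 8.0111.
Perimeter = 5.43 + 4.9122 + 5.68 = 16.022.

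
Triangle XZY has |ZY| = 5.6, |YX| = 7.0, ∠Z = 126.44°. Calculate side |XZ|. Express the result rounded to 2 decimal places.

2.03

Law of sines: sin X = |ZY|·sin Z/|YX| ≈ 0.64358.
Since |YX| ≥ |ZY|, only the acute value applies: ∠X ≈ 40.06°.
Then ∠Y = 180° − ∠Z − ∠X ≈ 13.50°.
Law of sines gives |XZ| = |YX|·sin Y/sin Z ≈ 2.0313.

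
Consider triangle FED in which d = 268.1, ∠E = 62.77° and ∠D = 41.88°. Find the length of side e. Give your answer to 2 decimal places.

357.10

The third angle is ∠F = 180° − ∠E − ∠D = 75.35°.
Law of sines: e = d·sin E/sin D ≈ 357.1.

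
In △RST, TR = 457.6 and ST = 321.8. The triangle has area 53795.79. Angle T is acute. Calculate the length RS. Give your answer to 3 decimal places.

334.474

From area = ½·ST·TR·sin T, we get sin T = 2·area/(ST·TR) ≈ 0.73064.
Taking the acute solution, ∠T ≈ 46.94°.
Law of cosines then gives RS ≈ 334.47.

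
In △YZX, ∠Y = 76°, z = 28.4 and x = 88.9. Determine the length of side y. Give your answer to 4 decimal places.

86.5343

By the law of cosines, y² = z² + x² − 2·z·x·cos Y = 7488.2, so y ≈ 86.534.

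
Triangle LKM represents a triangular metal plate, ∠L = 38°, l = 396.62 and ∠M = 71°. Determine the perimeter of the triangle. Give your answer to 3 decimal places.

The third angle is ∠K = 180° − ∠M − ∠L = 71.00°.
Law of sines: k = l·sin K/sin L ≈ 609.12.
Law of sines: m = l·sin M/sin L ≈ 609.12.
Semiperimeter s = (396.62+609.12+609.12)/2 = 807.43.
Perimeter = 396.62 + 609.12 + 609.12 = 1614.9.

perimeter ≈ 1614.860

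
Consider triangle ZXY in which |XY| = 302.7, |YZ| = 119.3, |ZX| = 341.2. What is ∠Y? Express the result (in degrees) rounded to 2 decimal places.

By the law of cosines, cos Y = (|XY|² + |YZ|² − |ZX|²) / (2·|XY|·|YZ|) ≈ -0.14618, so ∠Y ≈ 98.41°.

98.41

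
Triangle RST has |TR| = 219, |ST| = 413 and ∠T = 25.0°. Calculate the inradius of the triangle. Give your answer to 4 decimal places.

44.1579

By the law of cosines, |RS|² = |ST|² + |TR|² − 2·|ST|·|TR|·cos T = 54584, so |RS| ≈ 233.63.
Area = ½·|ST|·|TR|·sin T ≈ 19112.
Semiperimeter s = (413+219+233.63)/2 = 432.82.
Inradius = area/s = 19112/432.82 ≈ 44.158.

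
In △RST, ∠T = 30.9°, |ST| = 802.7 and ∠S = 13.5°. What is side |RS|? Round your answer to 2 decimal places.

589.17

The third angle is ∠R = 180° − ∠S − ∠T = 135.60°.
Law of sines: |RS| = |ST|·sin T/sin R ≈ 589.17.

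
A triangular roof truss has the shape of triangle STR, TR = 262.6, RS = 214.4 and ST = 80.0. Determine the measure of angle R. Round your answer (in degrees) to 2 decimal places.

By the law of cosines, cos R = (TR² + RS² − ST²) / (2·TR·RS) ≈ 0.96380, so ∠R ≈ 15.46°.

15.46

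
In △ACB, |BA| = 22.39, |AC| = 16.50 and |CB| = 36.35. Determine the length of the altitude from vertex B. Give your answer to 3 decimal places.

h_B ≈ 15.026

Semiperimeter s = (36.35 + 22.39 + 16.5)/2 = 37.62.
Heron's formula: area = √(37.62·1.27·15.23·21.12) ≈ 123.97.
The altitude from B has length 2·area/|AC| ≈ 15.026.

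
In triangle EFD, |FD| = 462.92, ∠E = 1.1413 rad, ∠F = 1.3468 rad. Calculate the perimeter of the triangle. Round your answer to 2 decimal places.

The third angle is ∠D = π − ∠E − ∠F = 0.6535 rad.
Law of sines: |DE| = |FD|·sin F/sin E ≈ 496.44.
Law of sines: |EF| = |FD|·sin D/sin E ≈ 309.55.
Semiperimeter s = (462.92+496.44+309.55)/2 = 634.46.
Perimeter = 462.92 + 496.44 + 309.55 = 1268.9.

perimeter ≈ 1268.92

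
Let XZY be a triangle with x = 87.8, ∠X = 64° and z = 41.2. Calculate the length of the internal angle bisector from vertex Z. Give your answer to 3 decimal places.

90.290

Law of sines: sin Z = z·sin X/x ≈ 0.42176.
Since x ≥ z, only the acute value applies: ∠Z ≈ 24.95°.
Then ∠Y = 180° − ∠X − ∠Z ≈ 91.05°.
Law of sines gives y = x·sin Y/sin X ≈ 97.67.
The bisector from Z has length 2·y·x·cos(∠Z/2)/(y+x) ≈ 90.29.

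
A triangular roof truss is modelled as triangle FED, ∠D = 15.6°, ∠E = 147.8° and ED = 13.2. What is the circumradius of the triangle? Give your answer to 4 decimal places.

The third angle is ∠F = 180° − ∠E − ∠D = 16.60°.
Law of sines: DF = ED·sin E/sin F ≈ 24.621.
Law of sines: FE = ED·sin D/sin F ≈ 12.425.
Circumradius = ED/(2 sin F) ≈ 23.102.

R ≈ 23.1021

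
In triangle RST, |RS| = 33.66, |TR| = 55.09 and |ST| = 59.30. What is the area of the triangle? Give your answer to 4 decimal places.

912.7503

Semiperimeter s = (59.3 + 55.09 + 33.66)/2 = 74.025.
Heron's formula: area = √(74.025·14.725·18.935·40.365) ≈ 912.75.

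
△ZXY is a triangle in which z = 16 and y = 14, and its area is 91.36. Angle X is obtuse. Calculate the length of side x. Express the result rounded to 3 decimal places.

26.667

From area = ½·y·z·sin X, we get sin X = 2·area/(y·z) ≈ 0.81571.
Taking the obtuse solution, ∠X ≈ 125.34°.
Law of cosines then gives x ≈ 26.667.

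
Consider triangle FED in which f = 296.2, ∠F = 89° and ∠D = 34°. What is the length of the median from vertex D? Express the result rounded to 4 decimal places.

m_D ≈ 260.5202

The third angle is ∠E = 180° − ∠D − ∠F = 57.00°.
Law of sines: e = f·sin E/sin F ≈ 248.45.
Law of sines: d = f·sin D/sin F ≈ 165.66.
Median from D: ½√(2·f² + 2·e² − d²) ≈ 260.52.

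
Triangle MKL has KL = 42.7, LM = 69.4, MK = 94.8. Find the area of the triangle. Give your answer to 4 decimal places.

Semiperimeter s = (42.7 + 69.4 + 94.8)/2 = 103.45.
Heron's formula: area = √(103.45·60.75·34.05·8.65) ≈ 1360.5.

1360.5202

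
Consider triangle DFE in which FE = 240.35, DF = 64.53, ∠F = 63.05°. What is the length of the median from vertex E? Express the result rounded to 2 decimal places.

By the law of cosines, ED² = DF² + FE² − 2·DF·FE·cos F = 47874, so ED ≈ 218.8.
Median from E: ½√(2·FE² + 2·ED² − DF²) ≈ 227.55.

227.55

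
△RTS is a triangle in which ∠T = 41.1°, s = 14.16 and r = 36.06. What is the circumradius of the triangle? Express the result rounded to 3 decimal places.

20.568

By the law of cosines, t² = s² + r² − 2·s·r·cos T = 731.28, so t ≈ 27.042.
Area = ½·s·r·sin T ≈ 167.83.
Circumradius = t/(2 sin T) ≈ 20.568.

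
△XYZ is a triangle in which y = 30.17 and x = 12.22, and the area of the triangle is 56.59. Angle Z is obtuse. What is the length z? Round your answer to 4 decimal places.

41.9679

From area = ½·x·y·sin Z, we get sin Z = 2·area/(x·y) ≈ 0.30699.
Taking the obtuse solution, ∠Z ≈ 162.12°.
Law of cosines then gives z ≈ 41.968.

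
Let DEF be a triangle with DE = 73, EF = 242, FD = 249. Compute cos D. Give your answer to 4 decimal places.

By the law of cosines, cos D = (FD² + DE² − EF²) / (2·FD·DE) ≈ 0.24113, so ∠D ≈ 76.05°.

cos D ≈ 0.2411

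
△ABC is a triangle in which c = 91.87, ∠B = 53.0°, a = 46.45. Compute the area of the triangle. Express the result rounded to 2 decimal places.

area ≈ 1704.03

Area = ½·c·a·sin B ≈ 1704.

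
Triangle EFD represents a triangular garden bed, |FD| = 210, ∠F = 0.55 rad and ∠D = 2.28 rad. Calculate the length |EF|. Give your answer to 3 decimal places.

The third angle is ∠E = π − ∠F − ∠D = 0.312 rad.
Law of sines: |EF| = |FD|·sin D/sin E ≈ 519.82.

519.824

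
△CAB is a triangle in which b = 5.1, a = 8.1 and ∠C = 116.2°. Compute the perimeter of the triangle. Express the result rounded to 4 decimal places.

perimeter ≈ 24.5180

By the law of cosines, c² = a² + b² − 2·a·b·cos C = 128.1, so c ≈ 11.318.
Semiperimeter s = (11.318+8.1+5.1)/2 = 12.259.
Perimeter = 11.318 + 8.1 + 5.1 = 24.518.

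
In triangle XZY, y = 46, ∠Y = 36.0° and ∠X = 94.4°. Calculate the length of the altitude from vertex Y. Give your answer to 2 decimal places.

The third angle is ∠Z = 180° − ∠Y − ∠X = 49.60°.
Law of sines: x = y·sin X/sin Y ≈ 78.029.
Law of sines: z = y·sin Z/sin Y ≈ 59.598.
Area = ½·y·x·sin Z ≈ 1366.7.
The altitude from Y has length 2·area/y ≈ 59.422.

h_Y ≈ 59.42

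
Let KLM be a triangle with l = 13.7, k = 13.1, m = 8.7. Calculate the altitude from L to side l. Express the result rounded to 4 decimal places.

Semiperimeter s = (13.1 + 13.7 + 8.7)/2 = 17.75.
Heron's formula: area = √(17.75·4.65·4.05·9.05) ≈ 55.002.
The altitude from L has length 2·area/l ≈ 8.0295.

8.0295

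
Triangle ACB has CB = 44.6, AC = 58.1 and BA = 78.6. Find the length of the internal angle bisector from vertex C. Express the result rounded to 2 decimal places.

32.76

By the law of cosines, cos C = (AC² + CB² − BA²) / (2·AC·CB) ≈ -0.15691, so ∠C ≈ 99.03°.
The bisector from C has length 2·AC·CB·cos(∠C/2)/(AC+CB) ≈ 32.764.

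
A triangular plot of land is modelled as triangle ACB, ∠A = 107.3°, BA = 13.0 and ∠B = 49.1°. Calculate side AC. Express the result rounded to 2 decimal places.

24.54

The third angle is ∠C = 180° − ∠B − ∠A = 23.60°.
Law of sines: AC = BA·sin B/sin C ≈ 24.544.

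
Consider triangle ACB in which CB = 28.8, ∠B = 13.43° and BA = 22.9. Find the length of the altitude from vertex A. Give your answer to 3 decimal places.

By the law of cosines, AC² = CB² + BA² − 2·CB·BA·cos B = 70.88, so AC ≈ 8.419.
Area = ½·CB·BA·sin B ≈ 76.589.
The altitude from A has length 2·area/CB ≈ 5.3187.

h_A ≈ 5.319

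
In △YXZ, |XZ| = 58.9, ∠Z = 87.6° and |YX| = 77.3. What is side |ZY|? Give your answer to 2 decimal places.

52.59

Law of sines: sin Y = |XZ|·sin Z/|YX| ≈ 0.76130.
Since |YX| ≥ |XZ|, only the acute value applies: ∠Y ≈ 49.58°.
Then ∠X = 180° − ∠Z − ∠Y ≈ 42.82°.
Law of sines gives |ZY| = |YX|·sin X/sin Z ≈ 52.588.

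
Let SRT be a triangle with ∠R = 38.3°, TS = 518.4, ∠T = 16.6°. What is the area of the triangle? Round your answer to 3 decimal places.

The third angle is ∠S = 180° − ∠R − ∠T = 125.10°.
Law of sines: RT = TS·sin S/sin R ≈ 684.32.
Law of sines: SR = TS·sin T/sin R ≈ 238.96.
Area = ½·TS·RT·sin T ≈ 50674.

area ≈ 50674.381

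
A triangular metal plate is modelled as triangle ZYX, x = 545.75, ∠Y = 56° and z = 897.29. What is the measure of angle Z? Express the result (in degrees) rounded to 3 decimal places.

∠Z ≈ 86.616°

By the law of cosines, y² = x² + z² − 2·x·z·cos Y = 5.553e+05, so y ≈ 745.19.
Law of cosines again: cos Z = (y² + x² − z²)/(2·y·x) ≈ 0.05903, so ∠Z ≈ 86.62°.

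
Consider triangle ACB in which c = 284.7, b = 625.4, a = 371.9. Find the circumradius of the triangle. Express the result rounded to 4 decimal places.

534.6326

By the law of cosines, cos A = (c² + b² − a²) / (2·c·b) ≈ 0.93757, so ∠A ≈ 20.35°.
Circumradius = a/(2 sin A) ≈ 534.63.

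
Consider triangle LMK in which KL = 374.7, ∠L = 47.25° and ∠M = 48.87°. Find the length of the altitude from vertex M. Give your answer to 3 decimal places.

The third angle is ∠K = 180° − ∠L − ∠M = 83.88°.
Law of sines: MK = KL·sin L/sin M ≈ 365.3.
Law of sines: LM = KL·sin K/sin M ≈ 494.63.
Area = ½·KL·MK·sin K ≈ 68049.
The altitude from M has length 2·area/KL ≈ 363.22.

363.218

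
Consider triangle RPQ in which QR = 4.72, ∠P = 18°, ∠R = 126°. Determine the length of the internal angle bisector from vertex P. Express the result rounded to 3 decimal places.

The third angle is ∠Q = 180° − ∠R − ∠P = 36.00°.
Law of sines: PQ = QR·sin R/sin P ≈ 12.357.
Law of sines: RP = QR·sin Q/sin P ≈ 8.978.
The bisector from P has length 2·RP·PQ·cos(∠P/2)/(RP+PQ) ≈ 10.272.

t_P ≈ 10.272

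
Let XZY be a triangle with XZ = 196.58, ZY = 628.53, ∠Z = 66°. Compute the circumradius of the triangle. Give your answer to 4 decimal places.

R ≈ 315.9234

By the law of cosines, YX² = XZ² + ZY² − 2·XZ·ZY·cos Z = 3.3318e+05, so YX ≈ 577.22.
Area = ½·XZ·ZY·sin Z ≈ 56437.
Circumradius = YX/(2 sin Z) ≈ 315.92.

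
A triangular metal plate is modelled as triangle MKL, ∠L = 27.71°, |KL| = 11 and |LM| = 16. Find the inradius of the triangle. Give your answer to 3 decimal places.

By the law of cosines, |MK|² = |KL|² + |LM|² − 2·|KL|·|LM|·cos L = 65.37, so |MK| ≈ 8.0852.
Area = ½·|KL|·|LM|·sin L ≈ 40.92.
Semiperimeter s = (11+16+8.0852)/2 = 17.543.
Inradius = area/s = 40.92/17.543 ≈ 2.3326.

r ≈ 2.333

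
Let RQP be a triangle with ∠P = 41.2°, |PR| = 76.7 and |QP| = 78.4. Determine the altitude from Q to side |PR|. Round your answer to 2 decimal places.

h_Q ≈ 51.64

By the law of cosines, |RQ|² = |QP|² + |PR|² − 2·|QP|·|PR|·cos P = 2980.5, so |RQ| ≈ 54.594.
Area = ½·|QP|·|PR|·sin P ≈ 1980.4.
The altitude from Q has length 2·area/|PR| ≈ 51.641.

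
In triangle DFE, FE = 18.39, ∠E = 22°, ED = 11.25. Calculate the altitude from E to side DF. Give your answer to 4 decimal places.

h_E ≈ 8.6055

By the law of cosines, DF² = FE² + ED² − 2·FE·ED·cos E = 81.109, so DF ≈ 9.0061.
Area = ½·FE·ED·sin E ≈ 38.751.
The altitude from E has length 2·area/DF ≈ 8.6055.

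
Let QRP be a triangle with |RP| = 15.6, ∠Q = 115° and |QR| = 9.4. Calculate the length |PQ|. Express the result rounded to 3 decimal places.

Law of sines: sin P = |QR|·sin Q/|RP| ≈ 0.54611.
Since |RP| ≥ |QR|, only the acute value applies: ∠P ≈ 33.10°.
Then ∠R = 180° − ∠Q − ∠P ≈ 31.90°.
Law of sines gives |PQ| = |RP|·sin R/sin Q ≈ 9.0957.

9.096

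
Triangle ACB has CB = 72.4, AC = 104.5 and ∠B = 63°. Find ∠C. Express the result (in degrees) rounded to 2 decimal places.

78.88

Law of sines: sin A = CB·sin B/AC ≈ 0.61731.
Since AC ≥ CB, only the acute value applies: ∠A ≈ 38.12°.
Then ∠C = 180° − ∠B − ∠A ≈ 78.88°.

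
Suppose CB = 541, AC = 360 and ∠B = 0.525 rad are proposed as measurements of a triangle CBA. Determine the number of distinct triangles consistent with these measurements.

CB·sin B = 541·sin(0.525 rad) ≈ 271.2.
Since CB sin B < AC < CB (271.2 < 360 < 541), two triangles exist.

2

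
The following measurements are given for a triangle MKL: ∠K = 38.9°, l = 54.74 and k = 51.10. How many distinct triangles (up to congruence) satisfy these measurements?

l·sin K = 54.74·sin(38.9°) ≈ 34.37.
Since l sin K < k < l (34.37 < 51.10 < 54.74), two triangles exist.

2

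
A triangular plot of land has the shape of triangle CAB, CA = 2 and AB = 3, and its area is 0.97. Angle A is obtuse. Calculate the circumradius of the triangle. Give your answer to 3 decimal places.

R ≈ 7.632

From area = ½·CA·AB·sin A, we get sin A = 2·area/(CA·AB) ≈ 0.32333.
Taking the obtuse solution, ∠A ≈ 161.14°.
Law of cosines then gives BC ≈ 4.9351.
Circumradius = BC/(2 sin A) ≈ 7.6316.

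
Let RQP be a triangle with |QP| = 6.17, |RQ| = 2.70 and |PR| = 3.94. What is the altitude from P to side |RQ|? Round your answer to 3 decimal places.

Semiperimeter s = (6.17 + 3.94 + 2.7)/2 = 6.405.
Heron's formula: area = √(6.405·0.235·2.465·3.705) ≈ 3.7076.
The altitude from P has length 2·area/|RQ| ≈ 2.7464.

h_P ≈ 2.746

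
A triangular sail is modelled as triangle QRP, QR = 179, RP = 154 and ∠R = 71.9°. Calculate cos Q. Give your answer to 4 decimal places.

cos Q ≈ 0.6673

By the law of cosines, PQ² = QR² + RP² − 2·QR·RP·cos R = 38629, so PQ ≈ 196.54.
Law of cosines again: cos Q = (PQ² + QR² − RP²)/(2·PQ·QR) ≈ 0.66732, so ∠Q ≈ 48.14°.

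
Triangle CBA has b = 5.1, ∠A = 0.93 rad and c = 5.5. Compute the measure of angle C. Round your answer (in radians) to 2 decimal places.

1.18

By the law of cosines, a² = c² + b² − 2·c·b·cos A = 22.722, so a ≈ 4.7667.
Law of cosines again: cos C = (b² + a² − c²)/(2·b·a) ≈ 0.38012, so ∠C ≈ 1.181 rad.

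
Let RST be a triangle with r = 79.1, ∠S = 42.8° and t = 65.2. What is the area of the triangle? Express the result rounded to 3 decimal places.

Area = ½·t·r·sin S ≈ 1752.

area ≈ 1752.048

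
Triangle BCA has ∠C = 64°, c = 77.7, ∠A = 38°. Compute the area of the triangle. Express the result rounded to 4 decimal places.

2022.5452

The third angle is ∠B = 180° − ∠C − ∠A = 78.00°.
Law of sines: b = c·sin B/sin C ≈ 84.56.
Law of sines: a = c·sin A/sin C ≈ 53.223.
Area = ½·c·b·sin A ≈ 2022.5.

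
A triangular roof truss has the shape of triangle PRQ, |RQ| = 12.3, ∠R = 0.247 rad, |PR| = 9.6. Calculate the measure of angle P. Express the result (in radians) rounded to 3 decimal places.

By the law of cosines, |QP|² = |PR|² + |RQ|² − 2·|PR|·|RQ|·cos R = 14.457, so |QP| ≈ 3.8023.
Law of cosines again: cos P = (|QP|² + |PR|² − |RQ|²)/(2·|QP|·|PR|) ≈ -0.61192, so ∠P ≈ 2.229 rad.

∠P ≈ 2.229 rad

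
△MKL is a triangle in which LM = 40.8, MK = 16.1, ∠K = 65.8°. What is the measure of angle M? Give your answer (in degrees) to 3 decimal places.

93.104

Law of sines: sin L = MK·sin K/LM ≈ 0.35993.
Since LM ≥ MK, only the acute value applies: ∠L ≈ 21.10°.
Then ∠M = 180° − ∠K − ∠L ≈ 93.10°.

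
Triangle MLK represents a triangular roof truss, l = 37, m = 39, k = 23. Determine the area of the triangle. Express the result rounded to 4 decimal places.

Semiperimeter s = (39 + 37 + 23)/2 = 49.5.
Heron's formula: area = √(49.5·10.5·12.5·26.5) ≈ 414.93.

area ≈ 414.9303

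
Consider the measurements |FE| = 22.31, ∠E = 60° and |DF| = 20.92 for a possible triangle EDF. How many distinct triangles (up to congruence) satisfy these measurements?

|FE|·sin E = 22.31·sin(60°) ≈ 19.32.
Since |FE| sin E < |DF| < |FE| (19.32 < 20.92 < 22.31), two triangles exist.

2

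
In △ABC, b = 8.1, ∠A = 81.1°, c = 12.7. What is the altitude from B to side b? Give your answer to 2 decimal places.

h_B ≈ 12.55

By the law of cosines, a² = b² + c² − 2·b·c·cos A = 195.07, so a ≈ 13.967.
Area = ½·b·c·sin A ≈ 50.816.
The altitude from B has length 2·area/b ≈ 12.547.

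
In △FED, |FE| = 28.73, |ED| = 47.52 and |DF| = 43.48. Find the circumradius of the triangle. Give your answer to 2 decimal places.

By the law of cosines, cos F = (|DF|² + |FE|² − |ED|²) / (2·|DF|·|FE|) ≈ 0.18323, so ∠F ≈ 79.44°.
Circumradius = |ED|/(2 sin F) ≈ 24.169.

24.17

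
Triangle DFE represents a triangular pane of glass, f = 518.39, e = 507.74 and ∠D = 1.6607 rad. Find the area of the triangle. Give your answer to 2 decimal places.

area ≈ 131072.17

Area = ½·f·e·sin D ≈ 1.3107e+05.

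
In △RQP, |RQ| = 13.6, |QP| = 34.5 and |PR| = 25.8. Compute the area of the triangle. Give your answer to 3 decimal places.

area ≈ 153.522

Semiperimeter s = (34.5 + 25.8 + 13.6)/2 = 36.95.
Heron's formula: area = √(36.95·2.45·11.15·23.35) ≈ 153.52.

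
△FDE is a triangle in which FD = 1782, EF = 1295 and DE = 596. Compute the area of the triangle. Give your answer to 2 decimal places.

area ≈ 259293.32

Semiperimeter s = (596 + 1295 + 1782)/2 = 1836.5.
Heron's formula: area = √(1836.5·1240.5·541.5·54.5) ≈ 2.5929e+05.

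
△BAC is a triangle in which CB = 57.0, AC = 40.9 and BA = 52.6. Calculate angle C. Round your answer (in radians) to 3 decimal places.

By the law of cosines, cos C = (AC² + CB² − BA²) / (2·AC·CB) ≈ 0.46220, so ∠C ≈ 1.090 rad.

1.090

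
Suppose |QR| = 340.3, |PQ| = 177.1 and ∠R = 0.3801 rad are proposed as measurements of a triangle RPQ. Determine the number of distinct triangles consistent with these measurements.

|QR|·sin R = 340.3·sin(0.3801 rad) ≈ 126.3.
Since |QR| sin R < |PQ| < |QR| (126.3 < 177.1 < 340.3), two triangles exist.

2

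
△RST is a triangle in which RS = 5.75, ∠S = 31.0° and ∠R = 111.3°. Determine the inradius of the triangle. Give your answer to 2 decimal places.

1.34

The third angle is ∠T = 180° − ∠R − ∠S = 37.70°.
Law of sines: ST = RS·sin R/sin T ≈ 8.7604.
Law of sines: TR = RS·sin S/sin T ≈ 4.8427.
Area = ½·RS·ST·sin S ≈ 12.972.
Semiperimeter s = (8.7604+4.8427+5.75)/2 = 9.6766.
Inradius = area/s = 12.972/9.6766 ≈ 1.3405.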